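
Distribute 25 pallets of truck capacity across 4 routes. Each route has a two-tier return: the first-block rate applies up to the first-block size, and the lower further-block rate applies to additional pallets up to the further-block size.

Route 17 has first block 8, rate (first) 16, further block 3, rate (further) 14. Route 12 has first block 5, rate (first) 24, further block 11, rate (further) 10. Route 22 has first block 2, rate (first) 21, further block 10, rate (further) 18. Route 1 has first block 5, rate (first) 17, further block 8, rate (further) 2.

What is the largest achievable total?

Rank every tier by rate: Route 12/first 24 > Route 22/first 21 > Route 22/second 18 > Route 1/first 17 > Route 17/first 16 > Route 17/second 14 > Route 12/second 10 > Route 1/second 2.
Route 12 first at 24: fill all 5 — 20 left.
Route 22 first at 21: fill all 2 — 18 left.
Route 22/second (18): +10 — 8 left.
Route 1/first (17): +5 — 3 left.
3 remain; put them into Route 17 first at 16.
Total = 24×5 + 21×2 + 18×10 + 17×5 + 16×3 = 475.

475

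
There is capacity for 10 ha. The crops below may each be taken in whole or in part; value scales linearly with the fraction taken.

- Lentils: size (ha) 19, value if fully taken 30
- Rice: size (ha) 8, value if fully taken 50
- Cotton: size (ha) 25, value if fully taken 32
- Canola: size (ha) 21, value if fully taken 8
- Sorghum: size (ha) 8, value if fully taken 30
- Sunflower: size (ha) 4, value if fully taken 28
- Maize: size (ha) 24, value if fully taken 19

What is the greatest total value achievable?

Sort by value density: Sunflower 28/4≈7, Rice 50/8≈6.25, Sorghum 30/8≈3.75, Lentils 30/19≈1.58, Cotton 32/25≈1.28, Maize 19/24≈0.792, Canola 8/21≈0.381.
Sunflower: take in full, 4 ha for value 28 ; 6 left.
Only 6 ha remain; take 6/8 of Rice for value 50×6/8 = 37.5.
Total value = 65.5.

65.5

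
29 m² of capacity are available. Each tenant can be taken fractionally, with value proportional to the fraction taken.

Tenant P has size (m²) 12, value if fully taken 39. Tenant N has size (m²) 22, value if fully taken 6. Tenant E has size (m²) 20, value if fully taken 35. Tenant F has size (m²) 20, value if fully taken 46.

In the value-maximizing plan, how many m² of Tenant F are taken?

17

Rank by value-to-size ratio: Tenant P 39/12≈3.25, Tenant F 46/20≈2.3, Tenant E 35/20≈1.75, Tenant N 6/22≈0.273.
Take all of Tenant P (12 m², value 39) ; 17 m² left.
17 m² left: a 17/20 share of Tenant F gives 46×17/20 = 39.1.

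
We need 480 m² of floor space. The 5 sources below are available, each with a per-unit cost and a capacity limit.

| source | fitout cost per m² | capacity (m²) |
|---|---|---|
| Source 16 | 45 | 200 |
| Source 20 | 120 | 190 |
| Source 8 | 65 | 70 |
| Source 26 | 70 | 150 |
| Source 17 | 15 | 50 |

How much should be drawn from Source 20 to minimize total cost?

Fill from the cheapest source first.
Take 50 from Source 17 at 15 ; need 430 more.
Source 16 (45): use full 200 ; 230 m² to go.
Source 8 (65): use full 70 ; 160 m² to go.
Source 26 at 70: take all 150 m² ; 10 still needed.
Source 20 at 120: take 10 of its 190 ; requirement met.

10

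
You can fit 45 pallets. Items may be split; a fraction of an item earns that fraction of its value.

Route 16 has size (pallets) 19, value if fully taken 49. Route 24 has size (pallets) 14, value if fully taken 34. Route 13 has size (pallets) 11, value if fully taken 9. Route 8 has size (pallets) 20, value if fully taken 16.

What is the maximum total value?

92.8

Sort by value density: Route 16 49/19≈2.58, Route 24 34/14≈2.43, Route 13 9/11≈0.818, Route 8 16/20≈0.8.
All 19 pallets of Route 16 fit (value 49) — 26 remain.
Take all of Route 24 (14 pallets, value 34) — 12 pallets left.
All 11 pallets of Route 13 fit (value 9) — 1 remain.
Fill the last 1 pallets with part of Route 8: 1/20 of it earns 0.8.
Total value = 92.8.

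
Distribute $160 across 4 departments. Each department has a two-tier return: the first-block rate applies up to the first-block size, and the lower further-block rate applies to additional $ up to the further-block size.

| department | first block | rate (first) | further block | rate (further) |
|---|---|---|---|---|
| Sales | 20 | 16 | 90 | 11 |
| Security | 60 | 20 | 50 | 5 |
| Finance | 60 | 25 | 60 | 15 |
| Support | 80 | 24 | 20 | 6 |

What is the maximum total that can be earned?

Rank every tier by rate: Finance/first 25 > Support/first 24 > Security/first 20 > Sales/first 16 > Finance/second 15 > Sales/second 11 > Support/second 6 > Security/second 5.
Fill Finance first block (60 at 25) ; 100 left.
Support first at 24: fill all 80 ; 20 left.
Security/first: +20 of 60 at 20; pool empty.
Total = 25×60 + 24×80 + 20×20 = 3820.

3820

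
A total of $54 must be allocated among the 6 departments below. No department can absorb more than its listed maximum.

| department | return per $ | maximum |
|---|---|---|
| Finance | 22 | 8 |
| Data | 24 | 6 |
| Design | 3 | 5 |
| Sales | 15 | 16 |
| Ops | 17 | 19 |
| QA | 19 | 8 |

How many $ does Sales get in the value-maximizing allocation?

Highest return per $ first: Data 24 > Finance 22 > QA 19 > Ops 17 > Sales 15 > Design 3.
Data: +6 to 6 (cap) — 48 left.
Finance takes 8 to reach its cap of 8 — 40 left.
QA: +8 to 8 (cap) — 32 left.
Ops: +19 to 19 (cap) — 13 left.
Only 13 left; Sales takes them to reach 13.

13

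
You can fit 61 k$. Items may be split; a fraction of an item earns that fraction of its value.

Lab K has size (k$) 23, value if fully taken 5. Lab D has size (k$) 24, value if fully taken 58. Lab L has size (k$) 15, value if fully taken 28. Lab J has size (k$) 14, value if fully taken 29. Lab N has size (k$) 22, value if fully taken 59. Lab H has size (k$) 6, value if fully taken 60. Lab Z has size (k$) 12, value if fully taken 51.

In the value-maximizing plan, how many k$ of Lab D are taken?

Rank by value-to-size ratio: Lab H 60/6≈10, Lab Z 51/12≈4.25, Lab N 59/22≈2.68, Lab D 58/24≈2.42, Lab J 29/14≈2.07, Lab L 28/15≈1.87, Lab K 5/23≈0.217.
All 6 k$ of Lab H fit (value 60) — 55 remain.
Take all of Lab Z (12 k$, value 51) — 43 k$ left.
All 22 k$ of Lab N fit (value 59) — 21 remain.
Only 21 k$ remain; take 21/24 of Lab D for value 58×21/24 = 50.75.

21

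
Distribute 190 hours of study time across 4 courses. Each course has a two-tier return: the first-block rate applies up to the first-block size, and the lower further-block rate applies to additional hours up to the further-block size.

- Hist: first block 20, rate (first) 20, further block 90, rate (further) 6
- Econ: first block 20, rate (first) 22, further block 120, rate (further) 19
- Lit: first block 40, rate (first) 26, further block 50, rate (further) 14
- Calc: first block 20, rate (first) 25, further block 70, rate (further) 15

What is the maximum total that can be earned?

4090

Rank every tier by rate: Lit/T1 26 > Calc/T1 25 > Econ/T1 22 > Hist/T1 20 > Econ/T2 19 > Calc/T2 15 > Lit/T2 14 > Hist/T2 6.
Lit/T1 (26): +40 — 150 left.
Fill Calc T1 block (20 at 25) — 130 left.
Econ T1 at 22: fill all 20 — 110 left.
Hist T1 at 20: fill all 20 — 90 left.
Econ/T2: +90 of 120 at 19; pool empty.
Total = 26×40 + 25×20 + 22×20 + 20×20 + 19×90 = 4090.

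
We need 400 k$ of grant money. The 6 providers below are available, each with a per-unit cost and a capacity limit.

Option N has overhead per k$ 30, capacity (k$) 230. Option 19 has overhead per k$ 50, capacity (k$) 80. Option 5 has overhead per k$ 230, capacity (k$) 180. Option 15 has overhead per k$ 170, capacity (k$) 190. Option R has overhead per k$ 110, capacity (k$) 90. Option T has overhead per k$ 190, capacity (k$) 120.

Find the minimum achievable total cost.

20800

Fill from the cheapest provider first.
Take 230 from Option N at 30 → need 170 more.
Take 80 from Option 19 at 50 → need 90 more.
Option R at 110: take all 90 k$ → 0 still needed.
Option 15, Option T, Option 5: unused.
Cost = 230×30 + 80×50 + 90×110 = 20800.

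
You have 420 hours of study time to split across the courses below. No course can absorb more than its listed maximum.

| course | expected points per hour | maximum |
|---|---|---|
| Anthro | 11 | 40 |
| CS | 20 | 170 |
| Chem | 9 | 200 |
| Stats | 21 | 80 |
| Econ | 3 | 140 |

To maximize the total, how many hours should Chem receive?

Highest expected points per hour first: Stats 21 > CS 20 > Anthro 11 > Chem 9 > Econ 3.
Stats takes 80 to reach its cap of 80 ; 340 left.
CS takes 170 to reach its cap of 170 ; 170 left.
Anthro: +40 to 40 (cap) ; 130 left.
Only 130 left; Chem takes them to reach 130.

130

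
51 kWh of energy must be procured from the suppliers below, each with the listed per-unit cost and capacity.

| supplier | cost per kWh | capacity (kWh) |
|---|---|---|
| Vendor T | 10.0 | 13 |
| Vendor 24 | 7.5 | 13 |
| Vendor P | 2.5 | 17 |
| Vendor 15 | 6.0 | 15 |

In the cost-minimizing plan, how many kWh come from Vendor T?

Fill from the cheapest supplier first.
Vendor P (2.5): use full 17 ; 34 kWh to go.
Take 15 from Vendor 15 at 6.0 ; need 19 more.
Take 13 from Vendor 24 at 7.5 ; need 6 more.
Vendor T at 10.0: take 6 of its 13 ; requirement met.

6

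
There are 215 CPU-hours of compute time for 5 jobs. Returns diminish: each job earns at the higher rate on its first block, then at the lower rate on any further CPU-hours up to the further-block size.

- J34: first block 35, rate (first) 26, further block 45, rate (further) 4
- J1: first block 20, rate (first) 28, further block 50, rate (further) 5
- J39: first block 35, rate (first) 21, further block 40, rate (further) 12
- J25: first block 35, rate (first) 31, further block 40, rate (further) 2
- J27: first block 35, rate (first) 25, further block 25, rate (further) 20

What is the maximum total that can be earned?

5025

Order all 10 blocks by rate: J25/tier1 31 > J1/tier1 28 > J34/tier1 26 > J27/tier1 25 > J39/tier1 21 > J27/tier2 20 > J39/tier2 12 > J1/tier2 5 > J34/tier2 4 > J25/tier2 2.
J25 tier1 at 31: fill all 35 ; 180 left.
Fill J1 tier1 block (20 at 28) ; 160 left.
Fill J34 tier1 block (35 at 26) ; 125 left.
J27/tier1 (25): +35 ; 90 left.
Fill J39 tier1 block (35 at 21) ; 55 left.
J27 tier2 at 20: fill all 25 ; 30 left.
J39/tier2: +30 of 40 at 12; pool empty.
Total = 31×35 + 28×20 + 26×35 + 25×35 + 21×35 + 20×25 + 12×30 = 5025.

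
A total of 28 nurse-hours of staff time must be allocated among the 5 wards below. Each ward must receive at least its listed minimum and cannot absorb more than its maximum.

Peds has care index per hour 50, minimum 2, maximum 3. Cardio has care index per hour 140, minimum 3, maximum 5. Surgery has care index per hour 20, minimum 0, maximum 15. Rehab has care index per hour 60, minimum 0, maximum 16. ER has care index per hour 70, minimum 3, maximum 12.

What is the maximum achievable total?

2180

Meeting every minimum uses 2+3+0+0+3 = 8 nurse-hours, leaving 20.
Highest care index per hour first: Cardio 140 > ER 70 > Rehab 60 > Peds 50 > Surgery 20.
Cardio takes 2 more to reach its cap of 5 — 18 left.
Give ER 9 more to hit its cap of 12 — 9 left.
Rehab: +9 (room for 16) → 9. Pool exhausted.
Total = 50×2 + 140×5 + 60×9 + 70×12 = 2180.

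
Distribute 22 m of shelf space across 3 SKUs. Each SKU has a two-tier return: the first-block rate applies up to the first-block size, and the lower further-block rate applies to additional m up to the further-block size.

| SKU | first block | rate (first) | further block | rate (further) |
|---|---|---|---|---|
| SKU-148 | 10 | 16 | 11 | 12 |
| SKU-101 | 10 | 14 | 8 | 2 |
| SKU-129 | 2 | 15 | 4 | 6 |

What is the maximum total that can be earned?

330

Treat each block as its own option and order by rate: SKU-148/T1 16 > SKU-129/T1 15 > SKU-101/T1 14 > SKU-148/T2 12 > SKU-129/T2 6 > SKU-101/T2 2.
SKU-148 T1 at 16: fill all 10 ; 12 left.
Fill SKU-129 T1 block (2 at 15) ; 10 left.
Fill SKU-101 T1 block (10 at 14) ; 0 left.
Total = 16×10 + 15×2 + 14×10 = 330.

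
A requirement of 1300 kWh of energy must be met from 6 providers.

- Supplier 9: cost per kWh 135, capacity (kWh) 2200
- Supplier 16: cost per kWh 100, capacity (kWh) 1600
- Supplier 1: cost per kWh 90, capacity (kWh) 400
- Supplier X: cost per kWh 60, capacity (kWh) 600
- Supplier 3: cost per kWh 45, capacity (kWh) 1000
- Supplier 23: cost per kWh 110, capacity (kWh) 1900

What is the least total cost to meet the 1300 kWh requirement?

63000

Fill from the cheapest provider first.
Supplier 3 at 45: take all 1000 kWh — 300 still needed.
Supplier X (60): take the remaining 300 — done.
Supplier 1, Supplier 16, Supplier 23, Supplier 9: unused.
Cost = 1000×45 + 300×60 = 63000.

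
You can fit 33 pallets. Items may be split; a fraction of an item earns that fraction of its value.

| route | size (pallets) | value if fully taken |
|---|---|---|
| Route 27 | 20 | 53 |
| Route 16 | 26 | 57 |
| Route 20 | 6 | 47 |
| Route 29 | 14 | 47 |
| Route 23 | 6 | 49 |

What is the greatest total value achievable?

161.55

Best value per unit of size first: Route 23 49/6≈8.17, Route 20 47/6≈7.83, Route 29 47/14≈3.36, Route 27 53/20≈2.65, Route 16 57/26≈2.19.
All 6 pallets of Route 23 fit (value 49) ; 27 remain.
Route 20: take in full, 6 pallets for value 47 ; 21 left.
Route 29: take in full, 14 pallets for value 47 ; 7 left.
Fill the last 7 pallets with part of Route 27: 7/20 of it earns 18.55.
Total value = 161.55.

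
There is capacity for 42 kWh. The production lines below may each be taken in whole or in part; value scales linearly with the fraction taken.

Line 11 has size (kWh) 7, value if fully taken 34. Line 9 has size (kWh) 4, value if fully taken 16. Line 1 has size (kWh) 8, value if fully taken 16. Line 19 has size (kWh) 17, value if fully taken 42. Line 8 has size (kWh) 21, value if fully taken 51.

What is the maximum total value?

126

Sort by value density: Line 11 34/7≈4.86, Line 9 16/4≈4, Line 19 42/17≈2.47, Line 8 51/21≈2.43, Line 1 16/8≈2.
Line 11: take in full, 7 kWh for value 34 ; 35 left.
All 4 kWh of Line 9 fit (value 16) ; 31 remain.
All 17 kWh of Line 19 fit (value 42) ; 14 remain.
Fill the last 14 kWh with part of Line 8: 14/21 of it earns 34.
Total value = 126.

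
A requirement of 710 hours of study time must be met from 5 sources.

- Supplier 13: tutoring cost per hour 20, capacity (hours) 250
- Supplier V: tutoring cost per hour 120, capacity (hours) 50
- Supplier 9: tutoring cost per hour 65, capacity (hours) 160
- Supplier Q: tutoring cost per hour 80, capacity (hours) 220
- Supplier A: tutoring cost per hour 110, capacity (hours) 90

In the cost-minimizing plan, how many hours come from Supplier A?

Use sources in increasing cost order.
Supplier 13 at 20: take all 250 hours — 460 still needed.
Supplier 9 (65): use full 160 — 300 hours to go.
Supplier Q at 80: take all 220 hours — 80 still needed.
Supplier A (110): take the remaining 80 — done.
Supplier V: unused.

80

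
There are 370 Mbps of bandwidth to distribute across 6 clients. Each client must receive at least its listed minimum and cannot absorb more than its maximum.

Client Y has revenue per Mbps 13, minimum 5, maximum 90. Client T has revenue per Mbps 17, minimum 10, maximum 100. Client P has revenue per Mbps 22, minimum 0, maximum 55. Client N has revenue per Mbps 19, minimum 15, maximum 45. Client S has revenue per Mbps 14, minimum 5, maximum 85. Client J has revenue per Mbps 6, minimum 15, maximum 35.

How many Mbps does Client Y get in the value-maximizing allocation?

70

Meeting every minimum uses 5+10+0+15+5+15 = 50 Mbps, leaving 320.
Highest revenue per Mbps first: Client P 22 > Client N 19 > Client T 17 > Client S 14 > Client Y 13 > Client J 6.
Client P: +55 to 55 (cap) — 265 left.
Client N takes 30 more to reach its cap of 45 — 235 left.
Client T takes 90 more to reach its cap of 100 — 145 left.
Client S: +80 to 85 (cap) — 65 left.
Client Y: +65 (room for 85) → 70. Pool exhausted.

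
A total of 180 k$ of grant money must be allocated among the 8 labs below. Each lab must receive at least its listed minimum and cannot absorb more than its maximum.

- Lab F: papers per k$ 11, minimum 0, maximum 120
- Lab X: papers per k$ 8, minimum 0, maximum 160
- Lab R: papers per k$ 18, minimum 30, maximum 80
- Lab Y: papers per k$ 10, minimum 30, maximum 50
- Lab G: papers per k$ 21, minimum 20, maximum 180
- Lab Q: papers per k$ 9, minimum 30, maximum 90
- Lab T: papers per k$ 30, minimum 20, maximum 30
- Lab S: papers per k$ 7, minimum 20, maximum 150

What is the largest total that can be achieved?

2990

Meeting every minimum uses 0+0+30+30+20+30+20+20 = 150 k$, leaving 30.
Order the labs by papers per k$: Lab T 30 > Lab G 21 > Lab R 18 > Lab F 11 > Lab Y 10 > Lab Q 9 > Lab X 8 > Lab S 7.
Lab T: +10 to 30 (cap) → 20 left.
Lab G has room for 160 more but only 20 remain, so it gets 40.
Total = 18×30 + 10×30 + 21×40 + 9×30 + 30×30 + 7×20 = 2990.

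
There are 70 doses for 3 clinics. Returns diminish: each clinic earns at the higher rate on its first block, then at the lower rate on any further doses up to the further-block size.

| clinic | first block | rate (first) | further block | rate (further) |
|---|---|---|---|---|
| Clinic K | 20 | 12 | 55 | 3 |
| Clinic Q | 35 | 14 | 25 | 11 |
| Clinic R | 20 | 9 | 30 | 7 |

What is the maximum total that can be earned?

Order all 6 blocks by rate: Clinic Q/tier1 14 > Clinic K/tier1 12 > Clinic Q/tier2 11 > Clinic R/tier1 9 > Clinic R/tier2 7 > Clinic K/tier2 3.
Clinic Q/tier1 (14): +35 → 35 left.
Fill Clinic K tier1 block (20 at 12) → 15 left.
Clinic Q tier2 at 11: only 15 left, fill 15.
Total = 14×35 + 12×20 + 11×15 = 895.

895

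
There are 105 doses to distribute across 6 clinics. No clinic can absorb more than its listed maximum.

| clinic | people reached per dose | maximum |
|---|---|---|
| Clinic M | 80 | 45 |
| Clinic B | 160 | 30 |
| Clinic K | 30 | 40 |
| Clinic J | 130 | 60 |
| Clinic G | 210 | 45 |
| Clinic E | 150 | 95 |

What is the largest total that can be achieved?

Rank by people reached per dose: Clinic G 210 > Clinic B 160 > Clinic E 150 > Clinic J 130 > Clinic M 80 > Clinic K 30.
Clinic G: +45 to 45 (cap) → 60 left.
Clinic B takes 30 to reach its cap of 30 → 30 left.
Only 30 left; Clinic E takes them to reach 30.
Total = 160×30 + 210×45 + 150×30 = 18750.

18750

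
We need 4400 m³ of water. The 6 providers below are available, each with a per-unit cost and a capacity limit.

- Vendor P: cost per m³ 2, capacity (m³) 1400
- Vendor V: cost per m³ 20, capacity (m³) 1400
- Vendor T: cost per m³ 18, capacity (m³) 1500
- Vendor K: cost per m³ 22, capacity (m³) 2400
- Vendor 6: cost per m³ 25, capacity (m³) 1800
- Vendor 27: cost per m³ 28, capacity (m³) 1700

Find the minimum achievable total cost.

Use providers in increasing cost order.
Vendor P (2): use full 1400 → 3000 m³ to go.
Vendor T at 18: take all 1500 m³ → 1500 still needed.
Vendor V (20): use full 1400 → 100 m³ to go.
Vendor K (22): take the remaining 100 → done.
Vendor 6, Vendor 27: unused.
Cost = 1400×2 + 1500×18 + 1400×20 + 100×22 = 60000.

60000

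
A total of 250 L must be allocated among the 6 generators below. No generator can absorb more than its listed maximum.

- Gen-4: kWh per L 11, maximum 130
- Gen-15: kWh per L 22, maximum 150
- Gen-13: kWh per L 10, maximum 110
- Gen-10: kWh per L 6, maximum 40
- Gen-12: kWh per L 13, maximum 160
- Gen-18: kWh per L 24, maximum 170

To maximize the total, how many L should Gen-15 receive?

Rank by kWh per L: Gen-18 24 > Gen-15 22 > Gen-12 13 > Gen-4 11 > Gen-13 10 > Gen-10 6.
Give Gen-18 170 to hit its cap of 170 — 80 left.
Gen-15: +80 (room for 150) → 80. Pool exhausted.

80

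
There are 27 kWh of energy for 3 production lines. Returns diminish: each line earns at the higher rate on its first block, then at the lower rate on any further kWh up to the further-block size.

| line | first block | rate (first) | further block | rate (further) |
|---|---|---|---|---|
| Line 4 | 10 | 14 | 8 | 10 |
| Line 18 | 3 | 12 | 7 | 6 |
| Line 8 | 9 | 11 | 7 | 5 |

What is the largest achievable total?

Rank every tier by rate: Line 4/first 14 > Line 18/first 12 > Line 8/first 11 > Line 4/second 10 > Line 18/second 6 > Line 8/second 5.
Line 4 first at 14: fill all 10 ; 17 left.
Line 18/first (12): +3 ; 14 left.
Line 8/first (11): +9 ; 5 left.
Line 4/second: +5 of 8 at 10; pool empty.
Total = 14×10 + 12×3 + 11×9 + 10×5 = 325.

325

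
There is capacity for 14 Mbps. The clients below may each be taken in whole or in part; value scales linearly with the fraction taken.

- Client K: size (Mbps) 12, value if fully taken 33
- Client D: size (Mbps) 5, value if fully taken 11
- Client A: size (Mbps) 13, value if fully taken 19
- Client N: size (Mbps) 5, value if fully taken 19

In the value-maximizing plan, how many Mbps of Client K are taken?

Rank by value-to-size ratio: Client N 19/5≈3.8, Client K 33/12≈2.75, Client D 11/5≈2.2, Client A 19/13≈1.46.
All 5 Mbps of Client N fit (value 19) ; 9 remain.
Fill the last 9 Mbps with part of Client K: 9/12 of it earns 24.75.

9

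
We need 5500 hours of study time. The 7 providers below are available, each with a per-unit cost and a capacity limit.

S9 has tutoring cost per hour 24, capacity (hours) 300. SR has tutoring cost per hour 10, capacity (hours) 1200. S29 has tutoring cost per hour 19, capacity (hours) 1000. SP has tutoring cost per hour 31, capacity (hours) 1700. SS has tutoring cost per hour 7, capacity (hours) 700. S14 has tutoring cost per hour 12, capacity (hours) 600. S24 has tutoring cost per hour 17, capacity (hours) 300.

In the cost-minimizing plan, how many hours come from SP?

1400

Fill from the cheapest provider first.
SS at 7: take all 700 hours → 4800 still needed.
SR (10): use full 1200 → 3600 hours to go.
S14 (12): use full 600 → 3000 hours to go.
S24 (17): use full 300 → 2700 hours to go.
Take 1000 from S29 at 19 → need 1700 more.
Take 300 from S9 at 24 → need 1400 more.
SP at 31: take 1400 of its 1700 → requirement met.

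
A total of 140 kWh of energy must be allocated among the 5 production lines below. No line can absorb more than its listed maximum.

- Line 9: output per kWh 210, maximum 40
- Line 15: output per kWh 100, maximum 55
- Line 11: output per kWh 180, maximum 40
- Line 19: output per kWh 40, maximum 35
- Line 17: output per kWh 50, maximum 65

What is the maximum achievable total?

21350

Rank by output per kWh: Line 9 210 > Line 11 180 > Line 15 100 > Line 17 50 > Line 19 40.
Line 9: +40 to 40 (cap) — 100 left.
Give Line 11 40 to hit its cap of 40 — 60 left.
Line 15 takes 55 to reach its cap of 55 — 5 left.
Line 17 has room for 65 but only 5 remain, so it gets 5.
Total = 210×40 + 100×55 + 180×40 + 50×5 = 21350.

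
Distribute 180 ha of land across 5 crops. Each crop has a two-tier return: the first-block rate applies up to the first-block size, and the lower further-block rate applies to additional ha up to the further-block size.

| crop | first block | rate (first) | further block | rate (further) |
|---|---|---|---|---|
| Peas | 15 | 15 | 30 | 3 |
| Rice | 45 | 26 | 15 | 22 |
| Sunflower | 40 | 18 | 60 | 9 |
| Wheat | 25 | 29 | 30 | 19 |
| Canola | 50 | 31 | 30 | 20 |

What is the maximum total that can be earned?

4660

Order all 10 blocks by rate: Canola/T1 31 > Wheat/T1 29 > Rice/T1 26 > Rice/T2 22 > Canola/T2 20 > Wheat/T2 19 > Sunflower/T1 18 > Peas/T1 15 > Sunflower/T2 9 > Peas/T2 3.
Canola/T1 (31): +50 → 130 left.
Fill Wheat T1 block (25 at 29) → 105 left.
Rice/T1 (26): +45 → 60 left.
Rice/T2 (22): +15 → 45 left.
Canola/T2 (20): +30 → 15 left.
Wheat T2 at 19: only 15 left, fill 15.
Total = 31×50 + 29×25 + 26×45 + 22×15 + 20×30 + 19×15 = 4660.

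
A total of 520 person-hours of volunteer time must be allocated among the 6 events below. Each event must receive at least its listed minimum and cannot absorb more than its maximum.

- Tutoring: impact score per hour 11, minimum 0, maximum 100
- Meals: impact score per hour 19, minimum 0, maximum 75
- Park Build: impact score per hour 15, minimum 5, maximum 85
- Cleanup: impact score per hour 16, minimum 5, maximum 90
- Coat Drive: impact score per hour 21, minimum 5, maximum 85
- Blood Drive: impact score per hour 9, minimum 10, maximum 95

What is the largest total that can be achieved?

7790

Meeting every minimum uses 0+0+5+5+5+10 = 25 person-hours, leaving 495.
Order the events by impact score per hour: Coat Drive 21 > Meals 19 > Cleanup 16 > Park Build 15 > Tutoring 11 > Blood Drive 9.
Coat Drive: +80 to 85 (cap) — 415 left.
Give Meals 75 more to hit its cap of 75 — 340 left.
Cleanup takes 85 more to reach its cap of 90 — 255 left.
Give Park Build 80 more to hit its cap of 85 — 175 left.
Tutoring: +100 to 100 (cap) — 75 left.
Only 75 left; Blood Drive takes them to reach 85.
Total = 11×100 + 19×75 + 15×85 + 16×90 + 21×85 + 9×85 = 7790.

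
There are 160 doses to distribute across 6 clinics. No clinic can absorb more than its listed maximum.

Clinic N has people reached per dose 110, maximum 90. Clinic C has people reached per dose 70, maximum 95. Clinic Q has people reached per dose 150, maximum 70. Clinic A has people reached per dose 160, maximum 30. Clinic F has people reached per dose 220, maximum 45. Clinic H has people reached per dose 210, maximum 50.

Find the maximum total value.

30450

Rank by people reached per dose: Clinic F 220 > Clinic H 210 > Clinic A 160 > Clinic Q 150 > Clinic N 110 > Clinic C 70.
Give Clinic F 45 to hit its cap of 45 → 115 left.
Clinic H takes 50 to reach its cap of 50 → 65 left.
Clinic A: +30 to 30 (cap) → 35 left.
Clinic Q: +35 (room for 70) → 35. Pool exhausted.
Total = 150×35 + 160×30 + 220×45 + 210×50 = 30450.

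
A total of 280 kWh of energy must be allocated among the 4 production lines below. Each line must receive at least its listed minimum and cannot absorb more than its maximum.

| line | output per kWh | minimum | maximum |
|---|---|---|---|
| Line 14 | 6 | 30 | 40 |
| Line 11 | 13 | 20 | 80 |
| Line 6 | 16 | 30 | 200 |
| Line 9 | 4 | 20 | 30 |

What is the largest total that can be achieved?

Meeting every minimum uses 30+20+30+20 = 100 kWh, leaving 180.
Order the production lines by output per kWh: Line 6 16 > Line 11 13 > Line 14 6 > Line 9 4.
Line 6 takes 170 more to reach its cap of 200 ; 10 left.
Line 11: +10 (room for 60) → 30. Pool exhausted.
Total = 6×30 + 13×30 + 16×200 + 4×20 = 3850.

3850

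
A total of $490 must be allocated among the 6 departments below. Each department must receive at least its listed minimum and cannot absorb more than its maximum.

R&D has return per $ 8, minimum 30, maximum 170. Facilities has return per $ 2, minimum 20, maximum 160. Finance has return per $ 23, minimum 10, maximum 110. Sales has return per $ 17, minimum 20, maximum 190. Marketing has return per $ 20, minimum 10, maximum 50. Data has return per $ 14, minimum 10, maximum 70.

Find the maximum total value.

8180

Meeting every minimum uses 30+20+10+20+10+10 = 100 $, leaving 390.
Order the departments by return per $: Finance 23 > Marketing 20 > Sales 17 > Data 14 > R&D 8 > Facilities 2.
Give Finance 100 more to hit its cap of 110 — 290 left.
Marketing takes 40 more to reach its cap of 50 — 250 left.
Sales takes 170 more to reach its cap of 190 — 80 left.
Data takes 60 more to reach its cap of 70 — 20 left.
R&D: +20 (room for 140) → 50. Pool exhausted.
Total = 8×50 + 2×20 + 23×110 + 17×190 + 20×50 + 14×70 = 8180.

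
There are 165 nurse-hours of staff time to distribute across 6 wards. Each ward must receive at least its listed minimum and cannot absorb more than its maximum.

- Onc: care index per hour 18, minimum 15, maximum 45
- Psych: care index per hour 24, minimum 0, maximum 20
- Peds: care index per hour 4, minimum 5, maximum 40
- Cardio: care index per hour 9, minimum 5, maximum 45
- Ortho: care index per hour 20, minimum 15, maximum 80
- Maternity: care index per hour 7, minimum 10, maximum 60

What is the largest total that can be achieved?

3025

Meeting every minimum uses 15+0+5+5+15+10 = 50 nurse-hours, leaving 115.
Highest care index per hour first: Psych 24 > Ortho 20 > Onc 18 > Cardio 9 > Maternity 7 > Peds 4.
Psych: +20 to 20 (cap) — 95 left.
Give Ortho 65 more to hit its cap of 80 — 30 left.
Onc: +30 to 45 (cap) — 0 left.
Total = 18×45 + 24×20 + 4×5 + 9×5 + 20×80 + 7×10 = 3025.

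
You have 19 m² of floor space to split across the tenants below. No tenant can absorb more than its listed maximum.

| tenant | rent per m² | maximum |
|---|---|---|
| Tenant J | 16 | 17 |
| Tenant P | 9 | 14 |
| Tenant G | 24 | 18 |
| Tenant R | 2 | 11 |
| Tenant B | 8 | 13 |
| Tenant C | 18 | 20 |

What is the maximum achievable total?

Order the tenants by rent per m²: Tenant G 24 > Tenant C 18 > Tenant J 16 > Tenant P 9 > Tenant B 8 > Tenant R 2.
Give Tenant G 18 to hit its cap of 18 → 1 left.
Tenant C has room for 20 but only 1 remain, so it gets 1.
Total = 24×18 + 18×1 = 450.

450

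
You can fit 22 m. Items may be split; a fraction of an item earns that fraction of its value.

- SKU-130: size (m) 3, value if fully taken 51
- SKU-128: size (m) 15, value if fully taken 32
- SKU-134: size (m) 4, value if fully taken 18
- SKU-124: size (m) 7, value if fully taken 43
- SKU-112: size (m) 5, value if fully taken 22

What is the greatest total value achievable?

140.4

Best value per unit of size first: SKU-130 51/3≈17, SKU-124 43/7≈6.14, SKU-134 18/4≈4.5, SKU-112 22/5≈4.4, SKU-128 32/15≈2.13.
Take all of SKU-130 (3 m, value 51) → 19 m left.
All 7 m of SKU-124 fit (value 43) → 12 remain.
All 4 m of SKU-134 fit (value 18) → 8 remain.
All 5 m of SKU-112 fit (value 22) → 3 remain.
Fill the last 3 m with part of SKU-128: 3/15 of it earns 6.4.
Total value = 140.4.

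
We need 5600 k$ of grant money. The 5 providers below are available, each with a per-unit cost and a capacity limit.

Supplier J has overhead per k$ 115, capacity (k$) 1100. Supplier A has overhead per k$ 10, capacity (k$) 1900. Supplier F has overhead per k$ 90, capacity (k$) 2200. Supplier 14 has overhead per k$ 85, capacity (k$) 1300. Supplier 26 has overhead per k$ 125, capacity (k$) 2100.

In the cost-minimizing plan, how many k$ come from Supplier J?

Fill from the cheapest provider first.
Supplier A (10): use full 1900 ; 3700 k$ to go.
Supplier 14 (85): use full 1300 ; 2400 k$ to go.
Take 2200 from Supplier F at 90 ; need 200 more.
Supplier J at 115: take 200 of its 1100 ; requirement met.
Supplier 26: unused.

200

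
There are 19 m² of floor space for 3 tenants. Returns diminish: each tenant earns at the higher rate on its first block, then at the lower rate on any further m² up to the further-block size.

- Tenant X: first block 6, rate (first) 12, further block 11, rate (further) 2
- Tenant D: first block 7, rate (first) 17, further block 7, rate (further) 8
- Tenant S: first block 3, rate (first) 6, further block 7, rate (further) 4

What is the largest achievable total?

239

Rank every tier by rate: Tenant D/first 17 > Tenant X/first 12 > Tenant D/second 8 > Tenant S/first 6 > Tenant S/second 4 > Tenant X/second 2.
Fill Tenant D first block (7 at 17) → 12 left.
Tenant X first at 12: fill all 6 → 6 left.
Tenant D/second: +6 of 7 at 8; pool empty.
Total = 17×7 + 12×6 + 8×6 = 239.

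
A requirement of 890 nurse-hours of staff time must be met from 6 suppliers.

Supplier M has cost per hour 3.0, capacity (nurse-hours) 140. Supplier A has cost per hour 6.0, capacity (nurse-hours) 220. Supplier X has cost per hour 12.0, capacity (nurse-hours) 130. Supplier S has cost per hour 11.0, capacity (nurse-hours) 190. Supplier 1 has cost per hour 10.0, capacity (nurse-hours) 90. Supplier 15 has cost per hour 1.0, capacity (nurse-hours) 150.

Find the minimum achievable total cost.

Fill from the cheapest supplier first.
Take 150 from Supplier 15 at 1.0 — need 740 more.
Take 140 from Supplier M at 3.0 — need 600 more.
Supplier A at 6.0: take all 220 nurse-hours — 380 still needed.
Take 90 from Supplier 1 at 10.0 — need 290 more.
Supplier S (11.0): use full 190 — 100 nurse-hours to go.
Supplier X (12.0): take the remaining 100 — done.
Cost = 150×1.0 + 140×3.0 + 220×6.0 + 90×10.0 + 190×11.0 + 100×12.0 = 6080.

6080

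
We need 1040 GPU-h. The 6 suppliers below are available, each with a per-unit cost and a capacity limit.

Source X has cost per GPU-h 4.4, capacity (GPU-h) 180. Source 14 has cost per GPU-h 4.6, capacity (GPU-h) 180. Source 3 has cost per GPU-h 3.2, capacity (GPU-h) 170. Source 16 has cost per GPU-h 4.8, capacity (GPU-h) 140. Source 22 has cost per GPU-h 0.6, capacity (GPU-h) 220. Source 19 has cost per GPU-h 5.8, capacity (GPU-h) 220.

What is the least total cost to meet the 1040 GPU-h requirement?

3838

Use suppliers in increasing cost order.
Source 22 (0.6): use full 220 ; 820 GPU-h to go.
Source 3 (3.2): use full 170 ; 650 GPU-h to go.
Source X at 4.4: take all 180 GPU-h ; 470 still needed.
Source 14 (4.6): use full 180 ; 290 GPU-h to go.
Source 16 at 4.8: take all 140 GPU-h ; 150 still needed.
Source 19 at 5.8: take 150 of its 220 ; requirement met.
Cost = 220×0.6 + 170×3.2 + 180×4.4 + 180×4.6 + 140×4.8 + 150×5.8 = 3838.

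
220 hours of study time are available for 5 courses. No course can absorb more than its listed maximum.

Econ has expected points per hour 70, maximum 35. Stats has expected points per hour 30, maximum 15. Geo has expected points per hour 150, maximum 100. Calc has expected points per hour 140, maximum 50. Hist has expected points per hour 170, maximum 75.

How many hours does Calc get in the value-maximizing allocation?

45

Order the courses by expected points per hour: Hist 170 > Geo 150 > Calc 140 > Econ 70 > Stats 30.
Hist: +75 to 75 (cap) — 145 left.
Geo: +100 to 100 (cap) — 45 left.
Calc has room for 50 but only 45 remain, so it gets 45.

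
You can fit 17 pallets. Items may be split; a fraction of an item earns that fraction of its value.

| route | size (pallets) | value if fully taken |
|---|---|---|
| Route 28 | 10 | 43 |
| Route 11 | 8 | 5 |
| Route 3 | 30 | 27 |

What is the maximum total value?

49.3

Rank by value-to-size ratio: Route 28 43/10≈4.3, Route 3 27/30≈0.9, Route 11 5/8≈0.625.
Route 28: take in full, 10 pallets for value 43 — 7 left.
Fill the last 7 pallets with part of Route 3: 7/30 of it earns 6.3.
Total value = 49.3.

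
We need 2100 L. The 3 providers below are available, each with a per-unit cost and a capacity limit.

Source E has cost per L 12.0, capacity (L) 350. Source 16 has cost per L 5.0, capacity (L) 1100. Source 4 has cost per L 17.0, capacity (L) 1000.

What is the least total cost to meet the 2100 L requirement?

20750

Use providers in increasing cost order.
Source 16 (5.0): use full 1100 → 1000 L to go.
Source E (12.0): use full 350 → 650 L to go.
Take 650 from Source 4 at 17.0 to finish.
Cost = 1100×5.0 + 350×12.0 + 650×17.0 = 20750.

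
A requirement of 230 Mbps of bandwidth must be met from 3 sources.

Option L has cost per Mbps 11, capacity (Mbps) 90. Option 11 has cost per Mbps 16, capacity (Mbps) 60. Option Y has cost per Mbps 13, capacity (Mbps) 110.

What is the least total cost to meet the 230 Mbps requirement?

Cheapest first:
Option L (11): use full 90 — 140 Mbps to go.
Take 110 from Option Y at 13 — need 30 more.
Take 30 from Option 11 at 16 to finish.
Cost = 90×11 + 110×13 + 30×16 = 2900.

2900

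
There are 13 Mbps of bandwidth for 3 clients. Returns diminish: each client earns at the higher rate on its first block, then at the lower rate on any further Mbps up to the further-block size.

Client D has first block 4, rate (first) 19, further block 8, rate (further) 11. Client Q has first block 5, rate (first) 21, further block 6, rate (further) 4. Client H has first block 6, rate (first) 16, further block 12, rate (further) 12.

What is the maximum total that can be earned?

245

Order all 6 blocks by rate: Client Q/first 21 > Client D/first 19 > Client H/first 16 > Client H/second 12 > Client D/second 11 > Client Q/second 4.
Fill Client Q first block (5 at 21) ; 8 left.
Client D/first (19): +4 ; 4 left.
Client H/first: +4 of 6 at 16; pool empty.
Total = 21×5 + 19×4 + 16×4 = 245.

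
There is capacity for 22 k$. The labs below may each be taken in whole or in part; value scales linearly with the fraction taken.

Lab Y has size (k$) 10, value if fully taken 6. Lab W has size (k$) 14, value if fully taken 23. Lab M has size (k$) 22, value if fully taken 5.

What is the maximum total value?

27.8

Rank by value-to-size ratio: Lab W 23/14≈1.64, Lab Y 6/10≈0.6, Lab M 5/22≈0.227.
Lab W: take in full, 14 k$ for value 23 — 8 left.
Only 8 k$ remain; take 8/10 of Lab Y for value 6×8/10 = 4.8.
Total value = 27.8.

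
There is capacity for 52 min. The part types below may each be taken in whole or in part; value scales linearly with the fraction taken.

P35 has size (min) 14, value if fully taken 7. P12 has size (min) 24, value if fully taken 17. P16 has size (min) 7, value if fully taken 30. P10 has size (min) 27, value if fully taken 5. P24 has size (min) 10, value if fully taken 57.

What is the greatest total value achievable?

Sort by value density: P24 57/10≈5.7, P16 30/7≈4.29, P12 17/24≈0.708, P35 7/14≈0.5, P10 5/27≈0.185.
Take all of P24 (10 min, value 57) ; 42 min left.
All 7 min of P16 fit (value 30) ; 35 remain.
All 24 min of P12 fit (value 17) ; 11 remain.
Only 11 min remain; take 11/14 of P35 for value 7×11/14 = 5.5.
Total value = 109.5.

109.5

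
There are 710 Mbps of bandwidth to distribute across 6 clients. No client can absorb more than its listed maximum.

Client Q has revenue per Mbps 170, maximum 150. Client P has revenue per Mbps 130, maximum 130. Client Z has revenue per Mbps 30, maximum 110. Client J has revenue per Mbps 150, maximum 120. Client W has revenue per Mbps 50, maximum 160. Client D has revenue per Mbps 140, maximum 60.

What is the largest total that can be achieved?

Rank by revenue per Mbps: Client Q 170 > Client J 150 > Client D 140 > Client P 130 > Client W 50 > Client Z 30.
Give Client Q 150 to hit its cap of 150 → 560 left.
Give Client J 120 to hit its cap of 120 → 440 left.
Give Client D 60 to hit its cap of 60 → 380 left.
Give Client P 130 to hit its cap of 130 → 250 left.
Give Client W 160 to hit its cap of 160 → 90 left.
Client Z: +90 (room for 110) → 90. Pool exhausted.
Total = 170×150 + 130×130 + 30×90 + 150×120 + 50×160 + 140×60 = 79500.

79500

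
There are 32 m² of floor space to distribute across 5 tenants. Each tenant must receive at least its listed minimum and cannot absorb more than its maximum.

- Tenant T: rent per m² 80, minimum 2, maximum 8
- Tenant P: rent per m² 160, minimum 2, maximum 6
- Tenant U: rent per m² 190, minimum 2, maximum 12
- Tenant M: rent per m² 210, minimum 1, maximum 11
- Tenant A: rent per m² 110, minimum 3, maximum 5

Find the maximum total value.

Meeting every minimum uses 2+2+2+1+3 = 10 m², leaving 22.
Rank by rent per m²: Tenant M 210 > Tenant U 190 > Tenant P 160 > Tenant A 110 > Tenant T 80.
Give Tenant M 10 more to hit its cap of 11 ; 12 left.
Tenant U takes 10 more to reach its cap of 12 ; 2 left.
Only 2 left; Tenant P takes them to reach 4.
Total = 80×2 + 160×4 + 190×12 + 210×11 + 110×3 = 5720.

5720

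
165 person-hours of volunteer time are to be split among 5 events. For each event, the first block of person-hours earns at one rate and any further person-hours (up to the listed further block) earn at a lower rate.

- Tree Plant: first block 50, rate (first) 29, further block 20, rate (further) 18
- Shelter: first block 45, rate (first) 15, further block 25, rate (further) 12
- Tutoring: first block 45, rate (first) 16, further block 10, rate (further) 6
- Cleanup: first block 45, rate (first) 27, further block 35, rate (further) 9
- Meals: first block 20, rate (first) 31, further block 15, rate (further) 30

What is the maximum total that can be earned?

Treat each block as its own option and order by rate: Meals/tier1 31 > Meals/tier2 30 > Tree Plant/tier1 29 > Cleanup/tier1 27 > Tree Plant/tier2 18 > Tutoring/tier1 16 > Shelter/tier1 15 > Shelter/tier2 12 > Cleanup/tier2 9 > Tutoring/tier2 6.
Fill Meals tier1 block (20 at 31) ; 145 left.
Meals/tier2 (30): +15 ; 130 left.
Tree Plant tier1 at 29: fill all 50 ; 80 left.
Cleanup/tier1 (27): +45 ; 35 left.
Tree Plant tier2 at 18: fill all 20 ; 15 left.
15 remain; put them into Tutoring tier1 at 16.
Total = 31×20 + 30×15 + 29×50 + 27×45 + 18×20 + 16×15 = 4335.

4335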